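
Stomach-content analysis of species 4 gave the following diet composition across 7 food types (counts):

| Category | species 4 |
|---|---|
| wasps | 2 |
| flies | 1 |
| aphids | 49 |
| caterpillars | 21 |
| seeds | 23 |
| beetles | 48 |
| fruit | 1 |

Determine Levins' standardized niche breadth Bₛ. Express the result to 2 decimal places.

Proportions for species 4 (n=145): 2/145=0.0138, 1/145=0.0069, 49/145=0.3379, 21/145=0.1448, 23/145=0.1586, 48/145=0.3310, 1/145=0.0069
Σpᵢ² = 0.0138² + 0.0069² + 0.3379² + 0.1448² + 0.1586² + 0.3310² + 0.0069² = 0.000190 + 0.000048 + 0.114176 + 0.020967 + 0.025154 + 0.109561 + 0.000048 = 0.270144
B = 1 / 0.270144 = 3.7017
Bₛ = (B − 1)/(n − 1) = (3.7017 − 1)/(7 − 1) = 2.7017/6 = 0.4503

0.45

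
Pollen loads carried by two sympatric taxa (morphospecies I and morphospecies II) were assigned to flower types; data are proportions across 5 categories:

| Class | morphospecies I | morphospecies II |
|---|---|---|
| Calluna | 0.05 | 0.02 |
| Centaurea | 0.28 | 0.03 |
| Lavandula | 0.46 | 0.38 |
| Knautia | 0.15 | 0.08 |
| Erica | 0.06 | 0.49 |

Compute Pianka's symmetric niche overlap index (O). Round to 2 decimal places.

Σ p₁ᵢp₂ᵢ = 0.0010 + 0.0084 + 0.1748 + 0.0120 + 0.0294 = 0.2256
Σp_1ᵢ² = 0.05² + 0.28² + 0.46² + 0.15² + 0.06² = 0.0025 + 0.0784 + 0.2116 + 0.0225 + 0.0036 = 0.3186
Σp_2ᵢ² = 0.02² + 0.03² + 0.38² + 0.08² + 0.49² = 0.0004 + 0.0009 + 0.1444 + 0.0064 + 0.2401 = 0.3922
O = 0.2256 / √(0.3186 × 0.3922) = 0.2256 / 0.35349 = 0.6382

0.64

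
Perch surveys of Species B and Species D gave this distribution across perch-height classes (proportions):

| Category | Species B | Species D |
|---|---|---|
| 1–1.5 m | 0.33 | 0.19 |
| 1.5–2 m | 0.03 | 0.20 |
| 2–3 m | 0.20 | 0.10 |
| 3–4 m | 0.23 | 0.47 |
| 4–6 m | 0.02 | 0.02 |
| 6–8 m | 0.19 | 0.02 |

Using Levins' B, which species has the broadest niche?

Σp_Bᵢ² = 0.33² + 0.03² + 0.20² + 0.23² + 0.02² + 0.19² = 0.1089 + 0.0009 + 0.0400 + 0.0529 + 0.0004 + 0.0361 = 0.2392
B_B = 1 / 0.2392 = 4.1806
Σp_Dᵢ² = 0.19² + 0.20² + 0.10² + 0.47² + 0.02² + 0.02² = 0.0361 + 0.0400 + 0.0100 + 0.2209 + 0.0004 + 0.0004 = 0.3078
B_D = 1 / 0.3078 = 3.2489
Highest B → broadest niche (most generalist): Species B (B = 4.18).

Species B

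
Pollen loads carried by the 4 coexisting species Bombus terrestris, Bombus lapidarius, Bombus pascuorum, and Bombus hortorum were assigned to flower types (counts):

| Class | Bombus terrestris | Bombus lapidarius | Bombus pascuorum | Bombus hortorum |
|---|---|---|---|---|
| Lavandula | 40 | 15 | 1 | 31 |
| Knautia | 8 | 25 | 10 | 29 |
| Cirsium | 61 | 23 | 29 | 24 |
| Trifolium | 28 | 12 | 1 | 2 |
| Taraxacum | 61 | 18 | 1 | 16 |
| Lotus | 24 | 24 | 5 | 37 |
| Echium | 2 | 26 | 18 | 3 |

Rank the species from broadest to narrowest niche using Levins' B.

Proportions for Bombus terrestris (n=224): 40/224=0.1786, 8/224=0.0357, 61/224=0.2723, 28/224=0.1250, 61/224=0.2723, 24/224=0.1071, 2/224=0.0089
Proportions for Bombus lapidarius (n=143): 15/143=0.1049, 25/143=0.1748, 23/143=0.1608, 12/143=0.0839, 18/143=0.1259, 24/143=0.1678, 26/143=0.1818
Proportions for Bombus pascuorum (n=65): 1/65=0.0154, 10/65=0.1538, 29/65=0.4462, 1/65=0.0154, 1/65=0.0154, 5/65=0.0769, 18/65=0.2769
Proportions for Bombus hortorum (n=142): 31/142=0.2183, 29/142=0.2042, 24/142=0.1690, 2/142=0.0141, 16/142=0.1127, 37/142=0.2606, 3/142=0.0211
Σp_terrᵢ² = 0.1786² + 0.0357² + 0.2723² + 0.1250² + 0.2723² + 0.1071² + 0.0089² = 0.031898 + 0.001274 + 0.074147 + 0.015625 + 0.074147 + 0.011470 + 0.000079 = 0.208640
B_terr = 1 / 0.208640 = 4.7929
Σp_lapiᵢ² = 0.1049² + 0.1748² + 0.1608² + 0.0839² + 0.1259² + 0.1678² + 0.1818² = 0.011004 + 0.030555 + 0.025857 + 0.007039 + 0.015851 + 0.028157 + 0.033051 = 0.151514
B_lapi = 1 / 0.151514 = 6.6001
Σp_pascᵢ² = 0.0154² + 0.1538² + 0.4462² + 0.0154² + 0.0154² + 0.0769² + 0.2769² = 0.000237 + 0.023654 + 0.199094 + 0.000237 + 0.000237 + 0.005914 + 0.076674 = 0.306047
B_pasc = 1 / 0.306047 = 3.2675
Σp_hortᵢ² = 0.2183² + 0.2042² + 0.1690² + 0.0141² + 0.1127² + 0.2606² + 0.0211² = 0.047655 + 0.041698 + 0.028561 + 0.000199 + 0.012701 + 0.067912 + 0.000445 = 0.199171
B_hort = 1 / 0.199171 = 5.0208
Ranking by B (broadest → narrowest): Bombus lapidarius (6.60) > Bombus hortorum (5.02) > Bombus terrestris (4.79) > Bombus pascuorum (3.27)

Bombus lapidarius > Bombus hortorum > Bombus terrestris > Bombus pascuorum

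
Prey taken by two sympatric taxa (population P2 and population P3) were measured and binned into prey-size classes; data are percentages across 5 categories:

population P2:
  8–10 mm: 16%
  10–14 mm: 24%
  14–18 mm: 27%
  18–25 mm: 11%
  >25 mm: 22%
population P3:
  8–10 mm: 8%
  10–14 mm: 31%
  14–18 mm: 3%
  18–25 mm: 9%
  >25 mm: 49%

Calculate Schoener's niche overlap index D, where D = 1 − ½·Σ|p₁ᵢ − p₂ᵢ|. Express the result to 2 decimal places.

Convert percentages to proportions (divide by 100).
Σ|p₁ᵢ − p₂ᵢ| = 0.08 + 0.07 + 0.24 + 0.02 + 0.27 = 0.68
D = 1 − ½ × 0.68 = 1 − 0.340 = 0.6600

0.66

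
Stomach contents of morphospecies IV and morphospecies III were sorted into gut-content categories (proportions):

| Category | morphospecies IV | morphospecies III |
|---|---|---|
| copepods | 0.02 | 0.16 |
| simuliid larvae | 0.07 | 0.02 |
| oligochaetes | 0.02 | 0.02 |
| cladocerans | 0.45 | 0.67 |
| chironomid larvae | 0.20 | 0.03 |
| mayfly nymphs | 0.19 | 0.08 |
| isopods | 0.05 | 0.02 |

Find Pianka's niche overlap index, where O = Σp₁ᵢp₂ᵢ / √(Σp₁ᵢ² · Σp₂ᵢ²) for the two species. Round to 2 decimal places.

Σ p₁ᵢp₂ᵢ = 0.0032 + 0.0014 + 0.0004 + 0.3015 + 0.0060 + 0.0152 + 0.0010 = 0.3287
Σp_1ᵢ² = 0.02² + 0.07² + 0.02² + 0.45² + 0.20² + 0.19² + 0.05² = 0.0004 + 0.0049 + 0.0004 + 0.2025 + 0.0400 + 0.0361 + 0.0025 = 0.2868
Σp_2ᵢ² = 0.16² + 0.02² + 0.02² + 0.67² + 0.03² + 0.08² + 0.02² = 0.0256 + 0.0004 + 0.0004 + 0.4489 + 0.0009 + 0.0064 + 0.0004 = 0.4830
O = 0.3287 / √(0.2868 × 0.4830) = 0.3287 / 0.37219 = 0.8832

0.88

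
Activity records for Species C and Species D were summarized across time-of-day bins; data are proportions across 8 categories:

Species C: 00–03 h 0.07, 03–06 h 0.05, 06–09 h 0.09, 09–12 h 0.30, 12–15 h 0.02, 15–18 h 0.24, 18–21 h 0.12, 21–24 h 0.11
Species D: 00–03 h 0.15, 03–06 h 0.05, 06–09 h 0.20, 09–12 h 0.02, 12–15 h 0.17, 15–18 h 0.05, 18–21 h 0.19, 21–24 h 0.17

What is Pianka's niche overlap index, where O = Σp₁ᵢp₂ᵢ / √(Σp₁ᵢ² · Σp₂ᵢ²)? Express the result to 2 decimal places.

Σ p₁ᵢp₂ᵢ = 0.0105 + 0.0025 + 0.0180 + 0.0060 + 0.0034 + 0.0120 + 0.0228 + 0.0187 = 0.0939
Σp_1ᵢ² = 0.07² + 0.05² + 0.09² + 0.30² + 0.02² + 0.24² + 0.12² + 0.11² = 0.0049 + 0.0025 + 0.0081 + 0.0900 + 0.0004 + 0.0576 + 0.0144 + 0.0121 = 0.1900
Σp_2ᵢ² = 0.15² + 0.05² + 0.20² + 0.02² + 0.17² + 0.05² + 0.19² + 0.17² = 0.0225 + 0.0025 + 0.0400 + 0.0004 + 0.0289 + 0.0025 + 0.0361 + 0.0289 = 0.1618
O = 0.0939 / √(0.1900 × 0.1618) = 0.0939 / 0.17533 = 0.5356

0.54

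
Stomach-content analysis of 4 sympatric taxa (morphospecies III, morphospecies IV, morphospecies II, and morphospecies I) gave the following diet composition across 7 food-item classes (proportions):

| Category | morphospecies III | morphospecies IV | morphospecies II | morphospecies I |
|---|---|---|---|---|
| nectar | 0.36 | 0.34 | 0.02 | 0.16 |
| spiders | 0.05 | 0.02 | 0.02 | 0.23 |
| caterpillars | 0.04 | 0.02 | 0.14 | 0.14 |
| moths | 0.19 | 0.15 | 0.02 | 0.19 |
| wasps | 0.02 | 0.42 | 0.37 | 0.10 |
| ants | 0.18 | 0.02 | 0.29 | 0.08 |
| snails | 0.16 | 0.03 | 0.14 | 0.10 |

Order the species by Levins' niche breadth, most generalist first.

Σp_IIIᵢ² = 0.36² + 0.05² + 0.04² + 0.19² + 0.02² + 0.18² + 0.16² = 0.1296 + 0.0025 + 0.0016 + 0.0361 + 0.0004 + 0.0324 + 0.0256 = 0.2282
B_III = 1 / 0.2282 = 4.3821
Σp_IVᵢ² = 0.34² + 0.02² + 0.02² + 0.15² + 0.42² + 0.02² + 0.03² = 0.1156 + 0.0004 + 0.0004 + 0.0225 + 0.1764 + 0.0004 + 0.0009 = 0.3166
B_IV = 1 / 0.3166 = 3.1586
Σp_IIᵢ² = 0.02² + 0.02² + 0.14² + 0.02² + 0.37² + 0.29² + 0.14² = 0.0004 + 0.0004 + 0.0196 + 0.0004 + 0.1369 + 0.0841 + 0.0196 = 0.2614
B_II = 1 / 0.2614 = 3.8256
Σp_Iᵢ² = 0.16² + 0.23² + 0.14² + 0.19² + 0.10² + 0.08² + 0.10² = 0.0256 + 0.0529 + 0.0196 + 0.0361 + 0.0100 + 0.0064 + 0.0100 = 0.1606
B_I = 1 / 0.1606 = 6.2267
Ranking by B (broadest → narrowest): morphospecies I (6.23) > morphospecies III (4.38) > morphospecies II (3.83) > morphospecies IV (3.16)

morphospecies I > morphospecies III > morphospecies II > morphospecies IV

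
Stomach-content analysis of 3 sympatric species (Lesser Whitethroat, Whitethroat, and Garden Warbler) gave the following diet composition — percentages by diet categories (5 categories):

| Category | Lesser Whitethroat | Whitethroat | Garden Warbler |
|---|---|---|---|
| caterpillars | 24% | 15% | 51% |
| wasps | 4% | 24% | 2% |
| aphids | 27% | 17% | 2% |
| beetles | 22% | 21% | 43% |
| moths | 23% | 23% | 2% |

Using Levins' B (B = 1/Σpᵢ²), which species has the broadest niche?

Convert percentages to proportions (divide by 100).
Σp_Lessᵢ² = 0.24² + 0.04² + 0.27² + 0.22² + 0.23² = 0.0576 + 0.0016 + 0.0729 + 0.0484 + 0.0529 = 0.2334
B_Less = 1 / 0.2334 = 4.2845
Σp_Whitᵢ² = 0.15² + 0.24² + 0.17² + 0.21² + 0.23² = 0.0225 + 0.0576 + 0.0289 + 0.0441 + 0.0529 = 0.2060
B_Whit = 1 / 0.2060 = 4.8544
Σp_Gardᵢ² = 0.51² + 0.02² + 0.02² + 0.43² + 0.02² = 0.2601 + 0.0004 + 0.0004 + 0.1849 + 0.0004 = 0.4462
B_Gard = 1 / 0.4462 = 2.2411
Highest B → broadest niche (most generalist): Whitethroat (B = 4.85).

Whitethroat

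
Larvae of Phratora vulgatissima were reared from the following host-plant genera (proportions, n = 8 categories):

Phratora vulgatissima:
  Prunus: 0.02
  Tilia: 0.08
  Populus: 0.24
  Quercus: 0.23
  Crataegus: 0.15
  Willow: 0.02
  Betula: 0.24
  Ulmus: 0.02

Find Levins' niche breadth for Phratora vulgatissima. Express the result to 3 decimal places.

Σpᵢ² = 0.02² + 0.08² + 0.24² + 0.23² + 0.15² + 0.02² + 0.24² + 0.02² = 0.0004 + 0.0064 + 0.0576 + 0.0529 + 0.0225 + 0.0004 + 0.0576 + 0.0004 = 0.1982
B = 1 / 0.1982 = 5.04541

5.045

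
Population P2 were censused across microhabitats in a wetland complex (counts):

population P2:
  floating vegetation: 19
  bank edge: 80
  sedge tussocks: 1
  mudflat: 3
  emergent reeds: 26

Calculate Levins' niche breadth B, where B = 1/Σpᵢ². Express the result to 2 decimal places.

2.23

Proportions for population P2 (n=129): 19/129=0.1473, 80/129=0.6202, 1/129=0.0078, 3/129=0.0233, 26/129=0.2016
Σpᵢ² = 0.1473² + 0.6202² + 0.0078² + 0.0233² + 0.2016² = 0.021697 + 0.384648 + 0.000061 + 0.000543 + 0.040643 = 0.447592
B = 1 / 0.447592 = 2.2342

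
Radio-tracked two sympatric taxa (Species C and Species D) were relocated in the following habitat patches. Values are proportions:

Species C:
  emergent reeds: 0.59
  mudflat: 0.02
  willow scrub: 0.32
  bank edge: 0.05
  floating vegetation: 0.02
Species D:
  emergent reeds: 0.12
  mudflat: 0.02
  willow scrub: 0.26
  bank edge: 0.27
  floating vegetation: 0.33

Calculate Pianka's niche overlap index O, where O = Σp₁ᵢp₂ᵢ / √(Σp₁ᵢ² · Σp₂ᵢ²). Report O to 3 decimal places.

0.504

Σ p₁ᵢp₂ᵢ = 0.0708 + 0.0004 + 0.0832 + 0.0135 + 0.0066 = 0.1745
Σp_1ᵢ² = 0.59² + 0.02² + 0.32² + 0.05² + 0.02² = 0.3481 + 0.0004 + 0.1024 + 0.0025 + 0.0004 = 0.4538
Σp_2ᵢ² = 0.12² + 0.02² + 0.26² + 0.27² + 0.33² = 0.0144 + 0.0004 + 0.0676 + 0.0729 + 0.1089 = 0.2642
O = 0.1745 / √(0.4538 × 0.2642) = 0.1745 / 0.346257 = 0.50396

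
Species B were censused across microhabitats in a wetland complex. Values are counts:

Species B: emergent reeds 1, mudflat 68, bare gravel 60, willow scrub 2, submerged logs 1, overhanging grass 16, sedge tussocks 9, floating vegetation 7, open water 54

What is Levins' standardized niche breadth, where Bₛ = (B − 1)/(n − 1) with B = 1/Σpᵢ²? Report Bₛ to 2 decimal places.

0.39

Proportions for Species B (n=218): 1/218=0.0046, 68/218=0.3119, 60/218=0.2752, 2/218=0.0092, 1/218=0.0046, 16/218=0.0734, 9/218=0.0413, 7/218=0.0321, 54/218=0.2477
Σpᵢ² = 0.0046² + 0.3119² + 0.2752² + 0.0092² + 0.0046² + 0.0734² + 0.0413² + 0.0321² + 0.2477² = 0.000021 + 0.097282 + 0.075735 + 0.000085 + 0.000021 + 0.005388 + 0.001706 + 0.001030 + 0.061355 = 0.242623
B = 1 / 0.242623 = 4.1216
Bₛ = (B − 1)/(n − 1) = (4.1216 − 1)/(9 − 1) = 3.1216/8 = 0.3902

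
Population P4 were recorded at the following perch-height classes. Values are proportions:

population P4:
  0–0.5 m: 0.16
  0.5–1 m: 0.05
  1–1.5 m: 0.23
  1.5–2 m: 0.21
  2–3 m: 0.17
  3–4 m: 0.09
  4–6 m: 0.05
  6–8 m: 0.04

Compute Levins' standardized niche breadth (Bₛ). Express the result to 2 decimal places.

Σpᵢ² = 0.16² + 0.05² + 0.23² + 0.21² + 0.17² + 0.09² + 0.05² + 0.04² = 0.0256 + 0.0025 + 0.0529 + 0.0441 + 0.0289 + 0.0081 + 0.0025 + 0.0016 = 0.1662
B = 1 / 0.1662 = 6.0168
Bₛ = (B − 1)/(n − 1) = (6.0168 − 1)/(8 − 1) = 5.0168/7 = 0.7167

0.72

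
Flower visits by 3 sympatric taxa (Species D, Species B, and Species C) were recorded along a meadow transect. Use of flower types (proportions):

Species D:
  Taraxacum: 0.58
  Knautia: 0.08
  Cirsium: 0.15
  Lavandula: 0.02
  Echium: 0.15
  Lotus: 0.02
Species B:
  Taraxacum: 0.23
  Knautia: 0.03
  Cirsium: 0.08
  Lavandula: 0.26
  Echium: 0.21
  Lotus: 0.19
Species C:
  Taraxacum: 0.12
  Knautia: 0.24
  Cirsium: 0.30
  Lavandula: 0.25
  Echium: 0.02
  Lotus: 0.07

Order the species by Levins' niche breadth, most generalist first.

Σp_Dᵢ² = 0.58² + 0.08² + 0.15² + 0.02² + 0.15² + 0.02² = 0.3364 + 0.0064 + 0.0225 + 0.0004 + 0.0225 + 0.0004 = 0.3886
B_D = 1 / 0.3886 = 2.5733
Σp_Bᵢ² = 0.23² + 0.03² + 0.08² + 0.26² + 0.21² + 0.19² = 0.0529 + 0.0009 + 0.0064 + 0.0676 + 0.0441 + 0.0361 = 0.2080
B_B = 1 / 0.2080 = 4.8077
Σp_Cᵢ² = 0.12² + 0.24² + 0.30² + 0.25² + 0.02² + 0.07² = 0.0144 + 0.0576 + 0.0900 + 0.0625 + 0.0004 + 0.0049 = 0.2298
B_C = 1 / 0.2298 = 4.3516
Ranking by B (broadest → narrowest): Species B (4.81) > Species C (4.35) > Species D (2.57)

Species B > Species C > Species D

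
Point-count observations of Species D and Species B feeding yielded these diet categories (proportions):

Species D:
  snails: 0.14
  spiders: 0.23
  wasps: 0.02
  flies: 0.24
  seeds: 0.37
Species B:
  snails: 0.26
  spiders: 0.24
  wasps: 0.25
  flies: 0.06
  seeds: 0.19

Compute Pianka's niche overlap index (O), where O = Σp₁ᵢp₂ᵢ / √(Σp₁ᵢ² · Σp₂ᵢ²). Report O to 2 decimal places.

Σ p₁ᵢp₂ᵢ = 0.0364 + 0.0552 + 0.0050 + 0.0144 + 0.0703 = 0.1813
Σp_1ᵢ² = 0.14² + 0.23² + 0.02² + 0.24² + 0.37² = 0.0196 + 0.0529 + 0.0004 + 0.0576 + 0.1369 = 0.2674
Σp_2ᵢ² = 0.26² + 0.24² + 0.25² + 0.06² + 0.19² = 0.0676 + 0.0576 + 0.0625 + 0.0036 + 0.0361 = 0.2274
O = 0.1813 / √(0.2674 × 0.2274) = 0.1813 / 0.24659 = 0.7352

0.74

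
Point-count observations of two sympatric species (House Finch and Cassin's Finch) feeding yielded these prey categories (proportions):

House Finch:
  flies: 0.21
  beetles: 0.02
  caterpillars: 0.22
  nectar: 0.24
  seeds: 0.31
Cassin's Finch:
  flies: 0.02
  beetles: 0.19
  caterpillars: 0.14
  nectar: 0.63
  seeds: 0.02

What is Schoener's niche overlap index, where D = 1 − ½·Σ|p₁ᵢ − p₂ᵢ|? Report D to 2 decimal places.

Σ|p₁ᵢ − p₂ᵢ| = 0.19 + 0.17 + 0.08 + 0.39 + 0.29 = 1.12
D = 1 − ½ × 1.12 = 1 − 0.560 = 0.4400

0.44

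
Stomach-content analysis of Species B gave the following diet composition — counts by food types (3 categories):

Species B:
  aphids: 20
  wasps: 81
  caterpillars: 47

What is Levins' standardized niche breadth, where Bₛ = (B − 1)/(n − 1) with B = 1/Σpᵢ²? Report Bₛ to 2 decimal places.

Proportions for Species B (n=148): 20/148=0.1351, 81/148=0.5473, 47/148=0.3176
Σpᵢ² = 0.1351² + 0.5473² + 0.3176² = 0.018252 + 0.299537 + 0.100870 = 0.418659
B = 1 / 0.418659 = 2.3886
Bₛ = (B − 1)/(n − 1) = (2.3886 − 1)/(3 − 1) = 1.3886/2 = 0.6943

0.69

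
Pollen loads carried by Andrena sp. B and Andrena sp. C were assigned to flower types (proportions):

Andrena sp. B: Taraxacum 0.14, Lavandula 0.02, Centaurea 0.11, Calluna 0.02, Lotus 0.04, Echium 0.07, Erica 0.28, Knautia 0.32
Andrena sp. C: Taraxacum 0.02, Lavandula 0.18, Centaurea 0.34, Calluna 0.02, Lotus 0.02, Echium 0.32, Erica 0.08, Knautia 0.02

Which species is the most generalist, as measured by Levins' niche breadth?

Andrena sp. B

Σp_Bᵢ² = 0.14² + 0.02² + 0.11² + 0.02² + 0.04² + 0.07² + 0.28² + 0.32² = 0.0196 + 0.0004 + 0.0121 + 0.0004 + 0.0016 + 0.0049 + 0.0784 + 0.1024 = 0.2198
B_B = 1 / 0.2198 = 4.5496
Σp_Cᵢ² = 0.02² + 0.18² + 0.34² + 0.02² + 0.02² + 0.32² + 0.08² + 0.02² = 0.0004 + 0.0324 + 0.1156 + 0.0004 + 0.0004 + 0.1024 + 0.0064 + 0.0004 = 0.2584
B_C = 1 / 0.2584 = 3.8700
Highest B → broadest niche (most generalist): Andrena sp. B (B = 4.55).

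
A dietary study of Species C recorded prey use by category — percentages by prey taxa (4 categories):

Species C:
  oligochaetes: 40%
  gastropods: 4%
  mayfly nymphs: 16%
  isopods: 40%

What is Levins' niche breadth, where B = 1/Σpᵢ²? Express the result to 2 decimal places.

Convert percentages to proportions (divide by 100).
Σpᵢ² = 0.40² + 0.04² + 0.16² + 0.40² = 0.1600 + 0.0016 + 0.0256 + 0.1600 = 0.3472
B = 1 / 0.3472 = 2.8802

2.88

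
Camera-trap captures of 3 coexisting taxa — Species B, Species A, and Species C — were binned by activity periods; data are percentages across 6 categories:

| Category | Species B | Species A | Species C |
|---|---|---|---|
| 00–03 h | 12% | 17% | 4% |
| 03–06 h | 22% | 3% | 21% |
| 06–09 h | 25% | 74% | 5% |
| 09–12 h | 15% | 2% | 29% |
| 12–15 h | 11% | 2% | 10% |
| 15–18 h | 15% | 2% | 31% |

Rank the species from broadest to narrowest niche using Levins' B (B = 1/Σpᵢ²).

Convert percentages to proportions (divide by 100).
Σp_Bᵢ² = 0.12² + 0.22² + 0.25² + 0.15² + 0.11² + 0.15² = 0.0144 + 0.0484 + 0.0625 + 0.0225 + 0.0121 + 0.0225 = 0.1824
B_B = 1 / 0.1824 = 5.4825
Σp_Aᵢ² = 0.17² + 0.03² + 0.74² + 0.02² + 0.02² + 0.02² = 0.0289 + 0.0009 + 0.5476 + 0.0004 + 0.0004 + 0.0004 = 0.5786
B_A = 1 / 0.5786 = 1.7283
Σp_Cᵢ² = 0.04² + 0.21² + 0.05² + 0.29² + 0.10² + 0.31² = 0.0016 + 0.0441 + 0.0025 + 0.0841 + 0.0100 + 0.0961 = 0.2384
B_C = 1 / 0.2384 = 4.1946
Ranking by B (broadest → narrowest): Species B (5.48) > Species C (4.19) > Species A (1.73)

Species B > Species C > Species A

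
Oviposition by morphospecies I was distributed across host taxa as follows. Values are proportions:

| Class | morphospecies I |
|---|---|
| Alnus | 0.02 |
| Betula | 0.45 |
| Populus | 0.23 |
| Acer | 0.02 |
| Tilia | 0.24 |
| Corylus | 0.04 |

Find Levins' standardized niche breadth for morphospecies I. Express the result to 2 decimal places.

0.43

Σpᵢ² = 0.02² + 0.45² + 0.23² + 0.02² + 0.24² + 0.04² = 0.0004 + 0.2025 + 0.0529 + 0.0004 + 0.0576 + 0.0016 = 0.3154
B = 1 / 0.3154 = 3.1706
Bₛ = (B − 1)/(n − 1) = (3.1706 − 1)/(6 − 1) = 2.1706/5 = 0.4341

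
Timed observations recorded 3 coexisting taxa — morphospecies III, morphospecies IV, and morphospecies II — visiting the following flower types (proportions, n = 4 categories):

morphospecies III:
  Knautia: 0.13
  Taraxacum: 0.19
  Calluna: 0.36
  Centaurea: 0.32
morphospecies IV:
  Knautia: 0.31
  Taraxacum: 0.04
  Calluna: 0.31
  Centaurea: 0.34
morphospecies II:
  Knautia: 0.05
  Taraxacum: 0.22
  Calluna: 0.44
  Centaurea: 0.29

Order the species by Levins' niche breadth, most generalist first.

Σp_IIIᵢ² = 0.13² + 0.19² + 0.36² + 0.32² = 0.0169 + 0.0361 + 0.1296 + 0.1024 = 0.2850
B_III = 1 / 0.2850 = 3.5088
Σp_IVᵢ² = 0.31² + 0.04² + 0.31² + 0.34² = 0.0961 + 0.0016 + 0.0961 + 0.1156 = 0.3094
B_IV = 1 / 0.3094 = 3.2321
Σp_IIᵢ² = 0.05² + 0.22² + 0.44² + 0.29² = 0.0025 + 0.0484 + 0.1936 + 0.0841 = 0.3286
B_II = 1 / 0.3286 = 3.0432
Ranking by B (broadest → narrowest): morphospecies III (3.51) > morphospecies IV (3.23) > morphospecies II (3.04)

morphospecies III > morphospecies IV > morphospecies II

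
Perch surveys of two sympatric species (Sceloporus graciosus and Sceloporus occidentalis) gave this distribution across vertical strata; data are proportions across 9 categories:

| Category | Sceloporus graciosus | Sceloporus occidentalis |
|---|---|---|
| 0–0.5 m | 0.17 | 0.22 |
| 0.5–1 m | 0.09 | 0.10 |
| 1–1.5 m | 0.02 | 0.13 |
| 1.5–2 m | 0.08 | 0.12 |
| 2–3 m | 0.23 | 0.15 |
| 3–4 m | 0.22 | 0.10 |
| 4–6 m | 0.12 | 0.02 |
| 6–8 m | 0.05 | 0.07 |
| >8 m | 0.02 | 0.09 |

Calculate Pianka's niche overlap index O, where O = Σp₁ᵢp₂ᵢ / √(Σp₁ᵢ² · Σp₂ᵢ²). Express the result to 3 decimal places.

Σ p₁ᵢp₂ᵢ = 0.0374 + 0.0090 + 0.0026 + 0.0096 + 0.0345 + 0.0220 + 0.0024 + 0.0035 + 0.0018 = 0.1228
Σp_1ᵢ² = 0.17² + 0.09² + 0.02² + 0.08² + 0.23² + 0.22² + 0.12² + 0.05² + 0.02² = 0.0289 + 0.0081 + 0.0004 + 0.0064 + 0.0529 + 0.0484 + 0.0144 + 0.0025 + 0.0004 = 0.1624
Σp_2ᵢ² = 0.22² + 0.10² + 0.13² + 0.12² + 0.15² + 0.10² + 0.02² + 0.07² + 0.09² = 0.0484 + 0.0100 + 0.0169 + 0.0144 + 0.0225 + 0.0100 + 0.0004 + 0.0049 + 0.0081 = 0.1356
O = 0.1228 / √(0.1624 × 0.1356) = 0.1228 / 0.148396 = 0.82752

0.828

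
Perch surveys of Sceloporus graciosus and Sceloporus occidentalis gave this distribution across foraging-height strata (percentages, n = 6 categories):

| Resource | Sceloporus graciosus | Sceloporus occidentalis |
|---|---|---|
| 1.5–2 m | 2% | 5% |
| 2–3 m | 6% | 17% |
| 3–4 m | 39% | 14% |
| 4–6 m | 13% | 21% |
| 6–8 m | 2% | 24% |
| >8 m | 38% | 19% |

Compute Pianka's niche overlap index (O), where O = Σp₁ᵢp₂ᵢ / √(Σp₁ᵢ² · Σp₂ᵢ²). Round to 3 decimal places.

0.694

Convert percentages to proportions (divide by 100).
Σ p₁ᵢp₂ᵢ = 0.0010 + 0.0102 + 0.0546 + 0.0273 + 0.0048 + 0.0722 = 0.1701
Σp_1ᵢ² = 0.02² + 0.06² + 0.39² + 0.13² + 0.02² + 0.38² = 0.0004 + 0.0036 + 0.1521 + 0.0169 + 0.0004 + 0.1444 = 0.3178
Σp_2ᵢ² = 0.05² + 0.17² + 0.14² + 0.21² + 0.24² + 0.19² = 0.0025 + 0.0289 + 0.0196 + 0.0441 + 0.0576 + 0.0361 = 0.1888
O = 0.1701 / √(0.3178 × 0.1888) = 0.1701 / 0.244950 = 0.69443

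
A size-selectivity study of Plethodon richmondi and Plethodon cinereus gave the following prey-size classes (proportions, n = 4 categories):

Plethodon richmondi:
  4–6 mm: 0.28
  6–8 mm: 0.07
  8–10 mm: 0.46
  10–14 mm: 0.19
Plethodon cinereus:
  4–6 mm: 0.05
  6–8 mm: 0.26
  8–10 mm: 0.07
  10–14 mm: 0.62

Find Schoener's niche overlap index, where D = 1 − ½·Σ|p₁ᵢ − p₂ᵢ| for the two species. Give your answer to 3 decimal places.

Σ|p₁ᵢ − p₂ᵢ| = 0.23 + 0.19 + 0.39 + 0.43 = 1.24
D = 1 − ½ × 1.24 = 1 − 0.620 = 0.38000

0.380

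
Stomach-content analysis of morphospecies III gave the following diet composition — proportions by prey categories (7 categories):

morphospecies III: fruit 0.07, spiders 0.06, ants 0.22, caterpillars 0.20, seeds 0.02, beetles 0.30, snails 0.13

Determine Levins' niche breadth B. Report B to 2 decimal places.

4.90

Σpᵢ² = 0.07² + 0.06² + 0.22² + 0.20² + 0.02² + 0.30² + 0.13² = 0.0049 + 0.0036 + 0.0484 + 0.0400 + 0.0004 + 0.0900 + 0.0169 = 0.2042
B = 1 / 0.2042 = 4.8972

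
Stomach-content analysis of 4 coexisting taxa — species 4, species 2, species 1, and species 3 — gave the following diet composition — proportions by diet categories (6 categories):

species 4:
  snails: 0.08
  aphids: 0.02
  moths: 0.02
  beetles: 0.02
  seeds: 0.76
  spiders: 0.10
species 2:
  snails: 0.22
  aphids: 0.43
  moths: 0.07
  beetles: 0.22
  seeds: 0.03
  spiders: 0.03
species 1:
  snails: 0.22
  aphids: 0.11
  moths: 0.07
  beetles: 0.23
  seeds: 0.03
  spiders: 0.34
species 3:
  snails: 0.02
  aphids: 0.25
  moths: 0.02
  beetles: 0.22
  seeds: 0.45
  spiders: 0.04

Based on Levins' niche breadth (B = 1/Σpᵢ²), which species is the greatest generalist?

species 1

Σp_4ᵢ² = 0.08² + 0.02² + 0.02² + 0.02² + 0.76² + 0.10² = 0.0064 + 0.0004 + 0.0004 + 0.0004 + 0.5776 + 0.0100 = 0.5952
B_4 = 1 / 0.5952 = 1.6801
Σp_2ᵢ² = 0.22² + 0.43² + 0.07² + 0.22² + 0.03² + 0.03² = 0.0484 + 0.1849 + 0.0049 + 0.0484 + 0.0009 + 0.0009 = 0.2884
B_2 = 1 / 0.2884 = 3.4674
Σp_1ᵢ² = 0.22² + 0.11² + 0.07² + 0.23² + 0.03² + 0.34² = 0.0484 + 0.0121 + 0.0049 + 0.0529 + 0.0009 + 0.1156 = 0.2348
B_1 = 1 / 0.2348 = 4.2589
Σp_3ᵢ² = 0.02² + 0.25² + 0.02² + 0.22² + 0.45² + 0.04² = 0.0004 + 0.0625 + 0.0004 + 0.0484 + 0.2025 + 0.0016 = 0.3158
B_3 = 1 / 0.3158 = 3.1666
Highest B → broadest niche (most generalist): species 1 (B = 4.26).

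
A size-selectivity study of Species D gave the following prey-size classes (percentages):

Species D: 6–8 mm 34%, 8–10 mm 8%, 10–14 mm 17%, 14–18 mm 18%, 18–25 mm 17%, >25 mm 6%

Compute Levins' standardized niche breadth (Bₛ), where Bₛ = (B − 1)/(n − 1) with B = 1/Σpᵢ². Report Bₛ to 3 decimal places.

0.727

Convert percentages to proportions (divide by 100).
Σpᵢ² = 0.34² + 0.08² + 0.17² + 0.18² + 0.17² + 0.06² = 0.1156 + 0.0064 + 0.0289 + 0.0324 + 0.0289 + 0.0036 = 0.2158
B = 1 / 0.2158 = 4.63392
Bₛ = (B − 1)/(n − 1) = (4.63392 − 1)/(6 − 1) = 3.63392/5 = 0.72678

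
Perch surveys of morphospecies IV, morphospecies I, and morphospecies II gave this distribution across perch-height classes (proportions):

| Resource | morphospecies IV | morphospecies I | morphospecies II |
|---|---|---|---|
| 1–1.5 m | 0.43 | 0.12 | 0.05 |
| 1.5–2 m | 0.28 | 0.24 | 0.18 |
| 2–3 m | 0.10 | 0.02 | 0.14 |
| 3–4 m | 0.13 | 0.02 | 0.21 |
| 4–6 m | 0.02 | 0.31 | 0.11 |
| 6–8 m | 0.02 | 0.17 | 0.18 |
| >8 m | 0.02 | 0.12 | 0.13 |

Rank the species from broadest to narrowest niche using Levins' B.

Σp_IVᵢ² = 0.43² + 0.28² + 0.10² + 0.13² + 0.02² + 0.02² + 0.02² = 0.1849 + 0.0784 + 0.0100 + 0.0169 + 0.0004 + 0.0004 + 0.0004 = 0.2914
B_IV = 1 / 0.2914 = 3.4317
Σp_Iᵢ² = 0.12² + 0.24² + 0.02² + 0.02² + 0.31² + 0.17² + 0.12² = 0.0144 + 0.0576 + 0.0004 + 0.0004 + 0.0961 + 0.0289 + 0.0144 = 0.2122
B_I = 1 / 0.2122 = 4.7125
Σp_IIᵢ² = 0.05² + 0.18² + 0.14² + 0.21² + 0.11² + 0.18² + 0.13² = 0.0025 + 0.0324 + 0.0196 + 0.0441 + 0.0121 + 0.0324 + 0.0169 = 0.1600
B_II = 1 / 0.1600 = 6.2500
Ranking by B (broadest → narrowest): morphospecies II (6.25) > morphospecies I (4.71) > morphospecies IV (3.43)

morphospecies II > morphospecies I > morphospecies IV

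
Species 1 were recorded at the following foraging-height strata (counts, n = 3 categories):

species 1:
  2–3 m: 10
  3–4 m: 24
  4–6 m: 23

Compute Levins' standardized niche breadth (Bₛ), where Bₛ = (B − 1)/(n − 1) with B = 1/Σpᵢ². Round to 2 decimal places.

0.85

Proportions for species 1 (n=57): 10/57=0.1754, 24/57=0.4211, 23/57=0.4035
Σpᵢ² = 0.1754² + 0.4211² + 0.4035² = 0.030765 + 0.177325 + 0.162812 = 0.370902
B = 1 / 0.370902 = 2.6961
Bₛ = (B − 1)/(n − 1) = (2.6961 − 1)/(3 − 1) = 1.6961/2 = 0.8481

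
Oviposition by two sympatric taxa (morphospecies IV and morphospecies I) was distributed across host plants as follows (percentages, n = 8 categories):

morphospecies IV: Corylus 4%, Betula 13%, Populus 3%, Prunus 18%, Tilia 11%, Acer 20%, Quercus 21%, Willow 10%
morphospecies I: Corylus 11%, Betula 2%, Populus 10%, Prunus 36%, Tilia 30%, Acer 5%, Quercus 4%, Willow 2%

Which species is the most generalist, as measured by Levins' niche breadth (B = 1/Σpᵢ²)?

Convert percentages to proportions (divide by 100).
Σp_IVᵢ² = 0.04² + 0.13² + 0.03² + 0.18² + 0.11² + 0.20² + 0.21² + 0.10² = 0.0016 + 0.0169 + 0.0009 + 0.0324 + 0.0121 + 0.0400 + 0.0441 + 0.0100 = 0.1580
B_IV = 1 / 0.1580 = 6.3291
Σp_Iᵢ² = 0.11² + 0.02² + 0.10² + 0.36² + 0.30² + 0.05² + 0.04² + 0.02² = 0.0121 + 0.0004 + 0.0100 + 0.1296 + 0.0900 + 0.0025 + 0.0016 + 0.0004 = 0.2466
B_I = 1 / 0.2466 = 4.0552
Highest B → broadest niche (most generalist): morphospecies IV (B = 6.33).

morphospecies IV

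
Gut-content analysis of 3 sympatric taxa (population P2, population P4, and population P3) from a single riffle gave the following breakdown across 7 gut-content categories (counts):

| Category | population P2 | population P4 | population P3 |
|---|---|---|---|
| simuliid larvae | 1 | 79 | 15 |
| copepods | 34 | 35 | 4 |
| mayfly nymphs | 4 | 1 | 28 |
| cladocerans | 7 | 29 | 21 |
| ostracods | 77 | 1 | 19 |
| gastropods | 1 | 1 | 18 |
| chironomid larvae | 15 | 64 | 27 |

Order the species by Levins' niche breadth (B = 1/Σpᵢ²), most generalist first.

Proportions for population P2 (n=139): 1/139=0.0072, 34/139=0.2446, 4/139=0.0288, 7/139=0.0504, 77/139=0.5540, 1/139=0.0072, 15/139=0.1079
Proportions for population P4 (n=210): 79/210=0.3762, 35/210=0.1667, 1/210=0.0048, 29/210=0.1381, 1/210=0.0048, 1/210=0.0048, 64/210=0.3048
Proportions for population P3 (n=132): 15/132=0.1136, 4/132=0.0303, 28/132=0.2121, 21/132=0.1591, 19/132=0.1439, 18/132=0.1364, 27/132=0.2045
Σp_P2ᵢ² = 0.0072² + 0.2446² + 0.0288² + 0.0504² + 0.5540² + 0.0072² + 0.1079² = 0.000052 + 0.059829 + 0.000829 + 0.002540 + 0.306916 + 0.000052 + 0.011642 = 0.381860
B_P2 = 1 / 0.381860 = 2.6188
Σp_P4ᵢ² = 0.3762² + 0.1667² + 0.0048² + 0.1381² + 0.0048² + 0.0048² + 0.3048² = 0.141526 + 0.027789 + 0.000023 + 0.019072 + 0.000023 + 0.000023 + 0.092903 = 0.281359
B_P4 = 1 / 0.281359 = 3.5542
Σp_P3ᵢ² = 0.1136² + 0.0303² + 0.2121² + 0.1591² + 0.1439² + 0.1364² + 0.2045² = 0.012905 + 0.000918 + 0.044986 + 0.025313 + 0.020707 + 0.018605 + 0.041820 = 0.165254
B_P3 = 1 / 0.165254 = 6.0513
Ranking by B (broadest → narrowest): population P3 (6.05) > population P4 (3.55) > population P2 (2.62)

population P3 > population P4 > population P2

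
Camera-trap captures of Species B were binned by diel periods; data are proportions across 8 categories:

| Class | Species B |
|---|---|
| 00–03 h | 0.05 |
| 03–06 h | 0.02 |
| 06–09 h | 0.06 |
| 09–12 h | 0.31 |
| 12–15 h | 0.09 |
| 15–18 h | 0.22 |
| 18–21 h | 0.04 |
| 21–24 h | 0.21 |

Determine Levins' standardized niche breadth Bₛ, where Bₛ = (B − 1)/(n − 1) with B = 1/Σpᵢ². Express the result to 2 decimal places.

0.55

Σpᵢ² = 0.05² + 0.02² + 0.06² + 0.31² + 0.09² + 0.22² + 0.04² + 0.21² = 0.0025 + 0.0004 + 0.0036 + 0.0961 + 0.0081 + 0.0484 + 0.0016 + 0.0441 = 0.2048
B = 1 / 0.2048 = 4.8828
Bₛ = (B − 1)/(n − 1) = (4.8828 − 1)/(8 − 1) = 3.8828/7 = 0.5547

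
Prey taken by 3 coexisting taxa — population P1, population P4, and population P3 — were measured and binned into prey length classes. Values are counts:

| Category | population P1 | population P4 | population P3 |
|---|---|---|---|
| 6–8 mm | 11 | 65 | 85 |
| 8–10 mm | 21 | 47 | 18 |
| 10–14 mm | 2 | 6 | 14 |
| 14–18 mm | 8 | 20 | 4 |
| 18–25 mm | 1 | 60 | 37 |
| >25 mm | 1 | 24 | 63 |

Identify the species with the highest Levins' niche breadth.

Proportions for population P1 (n=44): 11/44=0.2500, 21/44=0.4773, 2/44=0.0455, 8/44=0.1818, 1/44=0.0227, 1/44=0.0227
Proportions for population P4 (n=222): 65/222=0.2928, 47/222=0.2117, 6/222=0.0270, 20/222=0.0901, 60/222=0.2703, 24/222=0.1081
Proportions for population P3 (n=221): 85/221=0.3846, 18/221=0.0814, 14/221=0.0633, 4/221=0.0181, 37/221=0.1674, 63/221=0.2851
Σp_P1ᵢ² = 0.2500² + 0.4773² + 0.0455² + 0.1818² + 0.0227² + 0.0227² = 0.062500 + 0.227815 + 0.002070 + 0.033051 + 0.000515 + 0.000515 = 0.326466
B_P1 = 1 / 0.326466 = 3.0631
Σp_P4ᵢ² = 0.2928² + 0.2117² + 0.0270² + 0.0901² + 0.2703² + 0.1081² = 0.085732 + 0.044817 + 0.000729 + 0.008118 + 0.073062 + 0.011686 = 0.224144
B_P4 = 1 / 0.224144 = 4.4614
Σp_P3ᵢ² = 0.3846² + 0.0814² + 0.0633² + 0.0181² + 0.1674² + 0.2851² = 0.147917 + 0.006626 + 0.004007 + 0.000328 + 0.028023 + 0.081282 = 0.268183
B_P3 = 1 / 0.268183 = 3.7288
Highest B → broadest niche (most generalist): population P4 (B = 4.46).

population P4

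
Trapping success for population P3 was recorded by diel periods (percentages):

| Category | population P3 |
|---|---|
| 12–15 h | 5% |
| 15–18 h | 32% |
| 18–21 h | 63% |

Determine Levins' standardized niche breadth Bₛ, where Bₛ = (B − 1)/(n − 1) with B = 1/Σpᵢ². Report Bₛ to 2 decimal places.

Convert percentages to proportions (divide by 100).
Σpᵢ² = 0.05² + 0.32² + 0.63² = 0.0025 + 0.1024 + 0.3969 = 0.5018
B = 1 / 0.5018 = 1.9928
Bₛ = (B − 1)/(n − 1) = (1.9928 − 1)/(3 − 1) = 0.9928/2 = 0.4964

0.50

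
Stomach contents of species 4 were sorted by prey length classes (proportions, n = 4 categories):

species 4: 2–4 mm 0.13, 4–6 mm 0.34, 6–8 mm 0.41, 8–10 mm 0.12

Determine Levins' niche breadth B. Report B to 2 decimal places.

Σpᵢ² = 0.13² + 0.34² + 0.41² + 0.12² = 0.0169 + 0.1156 + 0.1681 + 0.0144 = 0.3150
B = 1 / 0.3150 = 3.1746

3.17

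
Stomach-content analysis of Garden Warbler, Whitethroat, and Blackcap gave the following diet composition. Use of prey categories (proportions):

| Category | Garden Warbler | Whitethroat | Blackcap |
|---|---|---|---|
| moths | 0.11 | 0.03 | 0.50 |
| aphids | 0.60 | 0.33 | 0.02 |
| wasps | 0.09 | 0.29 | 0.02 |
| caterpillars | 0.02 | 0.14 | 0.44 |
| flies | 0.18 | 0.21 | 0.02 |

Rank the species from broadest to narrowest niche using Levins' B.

Σp_Warbᵢ² = 0.11² + 0.60² + 0.09² + 0.02² + 0.18² = 0.0121 + 0.3600 + 0.0081 + 0.0004 + 0.0324 = 0.4130
B_Warb = 1 / 0.4130 = 2.4213
Σp_Whitᵢ² = 0.03² + 0.33² + 0.29² + 0.14² + 0.21² = 0.0009 + 0.1089 + 0.0841 + 0.0196 + 0.0441 = 0.2576
B_Whit = 1 / 0.2576 = 3.8820
Σp_Blacᵢ² = 0.50² + 0.02² + 0.02² + 0.44² + 0.02² = 0.2500 + 0.0004 + 0.0004 + 0.1936 + 0.0004 = 0.4448
B_Blac = 1 / 0.4448 = 2.2482
Ranking by B (broadest → narrowest): Whitethroat (3.88) > Garden Warbler (2.42) > Blackcap (2.25)

Whitethroat > Garden Warbler > Blackcap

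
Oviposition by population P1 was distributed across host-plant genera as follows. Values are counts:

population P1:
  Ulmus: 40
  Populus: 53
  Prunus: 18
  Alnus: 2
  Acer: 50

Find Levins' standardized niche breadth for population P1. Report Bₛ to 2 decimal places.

0.67

Proportions for population P1 (n=163): 40/163=0.2454, 53/163=0.3252, 18/163=0.1104, 2/163=0.0123, 50/163=0.3067
Σpᵢ² = 0.2454² + 0.3252² + 0.1104² + 0.0123² + 0.3067² = 0.060221 + 0.105755 + 0.012188 + 0.000151 + 0.094065 = 0.272380
B = 1 / 0.272380 = 3.6713
Bₛ = (B − 1)/(n − 1) = (3.6713 − 1)/(5 − 1) = 2.6713/4 = 0.6678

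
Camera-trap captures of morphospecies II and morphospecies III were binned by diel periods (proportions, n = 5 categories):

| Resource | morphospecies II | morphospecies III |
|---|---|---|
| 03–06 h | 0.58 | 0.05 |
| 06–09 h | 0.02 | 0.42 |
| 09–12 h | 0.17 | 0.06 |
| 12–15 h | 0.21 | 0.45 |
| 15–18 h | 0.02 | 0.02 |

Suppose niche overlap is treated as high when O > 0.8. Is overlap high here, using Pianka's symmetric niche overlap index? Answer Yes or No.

Σ p₁ᵢp₂ᵢ = 0.0290 + 0.0084 + 0.0102 + 0.0945 + 0.0004 = 0.1425
Σp_1ᵢ² = 0.58² + 0.02² + 0.17² + 0.21² + 0.02² = 0.3364 + 0.0004 + 0.0289 + 0.0441 + 0.0004 = 0.4102
Σp_2ᵢ² = 0.05² + 0.42² + 0.06² + 0.45² + 0.02² = 0.0025 + 0.1764 + 0.0036 + 0.2025 + 0.0004 = 0.3854
O = 0.1425 / √(0.4102 × 0.3854) = 0.1425 / 0.39761 = 0.3584
O = 0.3584 < 0.8 → No.

No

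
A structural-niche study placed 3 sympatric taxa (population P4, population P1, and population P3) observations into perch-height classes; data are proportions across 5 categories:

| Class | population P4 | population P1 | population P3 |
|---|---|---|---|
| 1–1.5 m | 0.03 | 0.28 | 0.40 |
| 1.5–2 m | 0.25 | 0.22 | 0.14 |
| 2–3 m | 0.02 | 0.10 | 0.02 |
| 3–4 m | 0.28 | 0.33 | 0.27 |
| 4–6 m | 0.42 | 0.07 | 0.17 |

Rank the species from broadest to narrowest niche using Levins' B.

population P1 > population P3 > population P4

Σp_P4ᵢ² = 0.03² + 0.25² + 0.02² + 0.28² + 0.42² = 0.0009 + 0.0625 + 0.0004 + 0.0784 + 0.1764 = 0.3186
B_P4 = 1 / 0.3186 = 3.1387
Σp_P1ᵢ² = 0.28² + 0.22² + 0.10² + 0.33² + 0.07² = 0.0784 + 0.0484 + 0.0100 + 0.1089 + 0.0049 = 0.2506
B_P1 = 1 / 0.2506 = 3.9904
Σp_P3ᵢ² = 0.40² + 0.14² + 0.02² + 0.27² + 0.17² = 0.1600 + 0.0196 + 0.0004 + 0.0729 + 0.0289 = 0.2818
B_P3 = 1 / 0.2818 = 3.5486
Ranking by B (broadest → narrowest): population P1 (3.99) > population P3 (3.55) > population P4 (3.14)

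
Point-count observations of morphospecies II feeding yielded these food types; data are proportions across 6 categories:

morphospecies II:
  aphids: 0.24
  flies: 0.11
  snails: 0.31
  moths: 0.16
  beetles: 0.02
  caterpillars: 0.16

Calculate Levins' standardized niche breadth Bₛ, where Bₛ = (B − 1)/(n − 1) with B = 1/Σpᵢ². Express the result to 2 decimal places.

Σpᵢ² = 0.24² + 0.11² + 0.31² + 0.16² + 0.02² + 0.16² = 0.0576 + 0.0121 + 0.0961 + 0.0256 + 0.0004 + 0.0256 = 0.2174
B = 1 / 0.2174 = 4.5998
Bₛ = (B − 1)/(n − 1) = (4.5998 − 1)/(6 − 1) = 3.5998/5 = 0.7200

0.72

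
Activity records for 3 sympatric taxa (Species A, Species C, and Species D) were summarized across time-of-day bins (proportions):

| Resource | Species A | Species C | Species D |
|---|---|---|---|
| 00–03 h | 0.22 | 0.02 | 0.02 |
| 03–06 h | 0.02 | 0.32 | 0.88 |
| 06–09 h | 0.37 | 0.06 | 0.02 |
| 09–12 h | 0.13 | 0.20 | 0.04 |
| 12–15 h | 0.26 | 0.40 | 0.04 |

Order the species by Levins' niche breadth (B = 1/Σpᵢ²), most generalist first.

Σp_Aᵢ² = 0.22² + 0.02² + 0.37² + 0.13² + 0.26² = 0.0484 + 0.0004 + 0.1369 + 0.0169 + 0.0676 = 0.2702
B_A = 1 / 0.2702 = 3.7010
Σp_Cᵢ² = 0.02² + 0.32² + 0.06² + 0.20² + 0.40² = 0.0004 + 0.1024 + 0.0036 + 0.0400 + 0.1600 = 0.3064
B_C = 1 / 0.3064 = 3.2637
Σp_Dᵢ² = 0.02² + 0.88² + 0.02² + 0.04² + 0.04² = 0.0004 + 0.7744 + 0.0004 + 0.0016 + 0.0016 = 0.7784
B_D = 1 / 0.7784 = 1.2847
Ranking by B (broadest → narrowest): Species A (3.70) > Species C (3.26) > Species D (1.28)

Species A > Species C > Species D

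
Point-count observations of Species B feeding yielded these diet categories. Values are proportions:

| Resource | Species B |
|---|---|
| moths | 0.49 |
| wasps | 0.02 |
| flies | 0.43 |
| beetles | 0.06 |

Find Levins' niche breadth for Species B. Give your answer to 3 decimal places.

Σpᵢ² = 0.49² + 0.02² + 0.43² + 0.06² = 0.2401 + 0.0004 + 0.1849 + 0.0036 = 0.4290
B = 1 / 0.4290 = 2.33100

2.331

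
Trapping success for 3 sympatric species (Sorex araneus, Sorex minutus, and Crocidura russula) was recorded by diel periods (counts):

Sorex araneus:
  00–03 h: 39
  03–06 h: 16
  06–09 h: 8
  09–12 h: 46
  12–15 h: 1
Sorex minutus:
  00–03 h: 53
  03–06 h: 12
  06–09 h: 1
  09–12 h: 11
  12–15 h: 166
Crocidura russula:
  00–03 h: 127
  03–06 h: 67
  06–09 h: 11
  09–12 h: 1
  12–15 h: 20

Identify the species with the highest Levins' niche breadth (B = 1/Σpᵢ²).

Proportions for Sorex araneus (n=110): 39/110=0.3545, 16/110=0.1455, 8/110=0.0727, 46/110=0.4182, 1/110=0.0091
Proportions for Sorex minutus (n=243): 53/243=0.2181, 12/243=0.0494, 1/243=0.0041, 11/243=0.0453, 166/243=0.6831
Proportions for Crocidura russula (n=226): 127/226=0.5619, 67/226=0.2965, 11/226=0.0487, 1/226=0.0044, 20/226=0.0885
Σp_aranᵢ² = 0.3545² + 0.1455² + 0.0727² + 0.4182² + 0.0091² = 0.125670 + 0.021170 + 0.005285 + 0.174891 + 0.000083 = 0.327099
B_aran = 1 / 0.327099 = 3.0572
Σp_minuᵢ² = 0.2181² + 0.0494² + 0.0041² + 0.0453² + 0.6831² = 0.047568 + 0.002440 + 0.000017 + 0.002052 + 0.466626 = 0.518703
B_minu = 1 / 0.518703 = 1.9279
Σp_russᵢ² = 0.5619² + 0.2965² + 0.0487² + 0.0044² + 0.0885² = 0.315732 + 0.087912 + 0.002372 + 0.000019 + 0.007832 = 0.413867
B_russ = 1 / 0.413867 = 2.4162
Highest B → broadest niche (most generalist): Sorex araneus (B = 3.06).

Sorex araneus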